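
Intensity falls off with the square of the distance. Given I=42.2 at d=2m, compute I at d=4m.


I₁d₁² = I₂d₂²
I₂ = I₁ × (d₁/d₂)²
= 42.2 × (2/4)²
= 42.2 × 4/16
= 168.8/16
= 10.5500

10.5500


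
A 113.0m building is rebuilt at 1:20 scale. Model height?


Model size = real / scale
= 113.0 / 20
= 5.6500 m

5.6500 m


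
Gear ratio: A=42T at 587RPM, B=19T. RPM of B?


Gear ratio = 42:19 = 42:19
RPM_B = RPM_A × (teeth_A / teeth_B)
= 587 × (42/19)
= 1297.6 RPM

1297.6 RPM


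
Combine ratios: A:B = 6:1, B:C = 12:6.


Match B: multiply A:B by 12 → 72:12
Multiply B:C by 1 → 12:6
Combined: 72:12:6
GCD = 6
= 12:2:1

12:2:1


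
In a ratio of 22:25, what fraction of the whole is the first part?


Total parts = 22 + 25 = 47
First part: 22/47 = 22/47
= 22/47

22/47


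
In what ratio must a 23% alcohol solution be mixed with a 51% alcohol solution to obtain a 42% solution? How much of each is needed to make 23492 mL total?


Let x parts of 23% mix with y parts of 51%.
23x + 51y = 42(x + y)
23x + 51y = 42x + 42y
x(23 - 42) = y(42 - 51)
x/y = (51 - 42)/(42 - 23) = 9/19
Simplify: 9:19
Total parts = 28; one part = 23492/28 = 839.00 mL
23% solution: 9×839.00 = 7551.00 mL
51% solution: 19×839.00 = 15941.00 mL
= ratio 9:19; 7551.00 mL and 15941.00 mL

ratio 9:19; 7551.00 mL and 15941.00 mL


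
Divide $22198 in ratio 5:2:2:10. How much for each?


Total parts = 5 + 2 + 2 + 10 = 19
Part 1: 22198 × 5/19 = 5841.58
Part 2: 22198 × 2/19 = 2336.63
Part 3: 22198 × 2/19 = 2336.63
Part 4: 22198 × 10/19 = 11683.16
= Part 1: $5841.58, Part 2: $2336.63, Part 3: $2336.63, Part 4: $11683.16

Part 1: $5841.58, Part 2: $2336.63, Part 3: $2336.63, Part 4: $11683.16


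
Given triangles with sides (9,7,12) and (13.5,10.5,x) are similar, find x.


Scale factor = 13.5/9 = 1.5
Missing side = 12 × 1.5
= 18.0

18.0


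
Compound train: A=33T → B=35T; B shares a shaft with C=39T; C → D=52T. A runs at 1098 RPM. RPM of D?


Stage 1: RPM_B = RPM_A × t_A/t_B = 1098 × 33/35 = 36234/35 ≈ 1035.26
B and C share a shaft → RPM_C = RPM_B
Stage 2: RPM_D = RPM_C × t_C/t_D = RPM_A × (t_A×t_C)/(t_B×t_D)
Overall ratio = (33×39)/(35×52) = 1287/1820
RPM_D = 1098 × 1287/1820 = 1413126/1820
≈ 776.44 RPM

776.44 RPM


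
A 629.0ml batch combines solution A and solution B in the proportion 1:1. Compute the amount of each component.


Total parts = 1 + 1 = 2
solution A: 629.0 × 1/2 = 314.5ml
solution B: 629.0 × 1/2 = 314.5ml
= 314.5ml and 314.5ml

314.5ml and 314.5ml


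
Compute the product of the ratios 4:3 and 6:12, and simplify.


Compound ratio = (4×6) : (3×12)
= 24:36
GCD = 12
= 2:3

2:3


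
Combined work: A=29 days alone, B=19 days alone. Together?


Rate of A = 1/29 per day
Rate of B = 1/19 per day
Combined rate = 1/29 + 1/19 = 48/551 ≈ 0.0871 per day
Days = 1 / combined rate = 551/48
≈ 11.48 days

11.48 days


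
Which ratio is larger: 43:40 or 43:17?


43/40 = 1.0750
43/17 = 2.5294
1.0750 < 2.5294, so 43:40 is less
= 43:17

43:17


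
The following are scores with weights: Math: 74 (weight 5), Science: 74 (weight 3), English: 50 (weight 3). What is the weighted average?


Numerator = 74×5 + 74×3 + 50×3
= 370 + 222 + 150
= 742
Total weight = 11
Weighted avg = 742/11
= 67.45

67.45


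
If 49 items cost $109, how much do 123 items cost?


Direct proportion: y/x = constant
k = 109/49 ≈ 2.2245
y₂ = k × 123 = 109 × 123 / 49 = 13407/49
≈ 273.61

273.61


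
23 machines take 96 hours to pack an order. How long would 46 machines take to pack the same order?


Inverse proportion: x × y = constant
k = 23 × 96 = 2208
y₂ = k / 46 = 2208 / 46
= 48.00

48.00


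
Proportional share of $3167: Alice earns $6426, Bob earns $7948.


Total income = 6426 + 7948 = $14374
Alice: $3167 × 6426/14374 = $1415.83
Bob: $3167 × 7948/14374 = $1751.17
= Alice: $1415.83, Bob: $1751.17

Alice: $1415.83, Bob: $1751.17


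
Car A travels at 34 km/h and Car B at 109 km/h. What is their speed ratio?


Ratio = 34:109
GCD = 1
Simplified = 34:109
Time ratio (same distance) = 109:34
Speed ratio = 34:109

34:109


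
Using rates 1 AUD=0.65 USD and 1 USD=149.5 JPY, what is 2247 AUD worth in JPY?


Step 1: 2247 AUD × 0.65 = 1460.55 USD
Step 2: 1460.55 USD × 149.5 = 218352.23 JPY
Implied rate AUD→JPY = 0.65 × 149.5 = 97.1750
= 218352.23 JPY

218352.23 JPY


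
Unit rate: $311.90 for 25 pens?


Unit rate = total / quantity
= 311.90 / 25
= $12.48 per unit

$12.48 per unit


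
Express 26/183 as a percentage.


Percentage = (part / whole) × 100
= (26 / 183) × 100
≈ 14.21%

14.21%


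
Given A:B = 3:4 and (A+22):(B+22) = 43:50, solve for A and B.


Let A = 3k, B = 4k.
(3k + 22) / (4k + 22) = 43/50
Cross-multiply: 50(3k + 22) = 43(4k + 22)
150k + 1100 = 172k + 946
150k - 172k = 946 - 1100
-22k = -154
k = -154/-22 = 7
A = 3×7 = 21, B = 4×7 = 28
= A = 21, B = 28

A = 21, B = 28


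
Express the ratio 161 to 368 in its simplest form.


GCD(161, 368) = 23
161/23 : 368/23
= 7:16

7:16


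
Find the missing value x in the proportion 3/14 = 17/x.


Cross multiply: 3 × x = 14 × 17
3x = 238
x = 238 / 3
= 79.33

79.33


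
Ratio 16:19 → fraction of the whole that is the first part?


Total parts = 16 + 19 = 35
First part: 16/35 = 16/35
= 16/35

16/35


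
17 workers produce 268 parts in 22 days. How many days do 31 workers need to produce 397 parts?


Days ∝ work / workers, so d₂ = d₁ × (m₁/m₂) × (w₂/w₁)
Workers factor (inverse): 17/31 ≈ 0.5484
Work factor (direct): 397/268 ≈ 1.4813
d₂ = 22 × 17/31 × 397/268 = (22 × 17 × 397) / (31 × 268) = 148478/8308
≈ 17.87 days

17.87 days


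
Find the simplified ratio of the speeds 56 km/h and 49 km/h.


Ratio = 56:49
GCD = 7
Simplified = 8:7
Time ratio (same distance) = 7:8
Speed ratio = 8:7

8:7


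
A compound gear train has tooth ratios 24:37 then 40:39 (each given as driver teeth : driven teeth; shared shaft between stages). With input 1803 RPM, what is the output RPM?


Stage 1: RPM_B = RPM_A × t_A/t_B = 1803 × 24/37 = 43272/37 ≈ 1169.51
B and C share a shaft → RPM_C = RPM_B
Stage 2: RPM_D = RPM_C × t_C/t_D = RPM_A × (t_A×t_C)/(t_B×t_D)
Overall ratio = (24×40)/(37×39) = 960/1443
RPM_D = 1803 × 960/1443 = 1730880/1443
≈ 1199.50 RPM

1199.50 RPM


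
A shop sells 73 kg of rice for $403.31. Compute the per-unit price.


Unit rate = total / quantity
= 403.31 / 73
= $5.52 per unit

$5.52 per unit


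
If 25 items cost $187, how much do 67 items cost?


Direct proportion: y/x = constant
k = 187/25 = 7.4800
y₂ = k × 67 = 187 × 67 / 25 = 12529/25
= 501.16

501.16


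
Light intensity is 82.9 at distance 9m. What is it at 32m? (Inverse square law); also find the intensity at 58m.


I₁d₁² = I₂d₂²
I at 32m = 82.9 × (9/32)² = 82.9 × 81/1024 = 6714.9/1024 ≈ 6.5575
I at 58m = 82.9 × (9/58)² = 82.9 × 81/3364 = 6714.9/3364 ≈ 1.9961
= 6.5575 and 1.9961

6.5575 and 1.9961


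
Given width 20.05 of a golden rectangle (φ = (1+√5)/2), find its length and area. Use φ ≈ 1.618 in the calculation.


φ = (1 + √5) / 2 ≈ 1.618
Length = width × φ = 20.05 × 1.618 = 32.4409
≈ 32.44
Area = width × length = 20.05 × 32.4409 = 650.440045 ≈ 650.44
= Length: 32.44, Area: 650.44

Length: 32.44, Area: 650.44


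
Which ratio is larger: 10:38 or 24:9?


10/38 = 0.2632
24/9 = 2.6667
0.2632 < 2.6667, so 10:38 is less
= 24:9

24:9


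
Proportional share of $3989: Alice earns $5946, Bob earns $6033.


Total income = 5946 + 6033 = $11979
Alice: $3989 × 5946/11979 = $1980.01
Bob: $3989 × 6033/11979 = $2008.99
= Alice: $1980.01, Bob: $2008.99

Alice: $1980.01, Bob: $2008.99


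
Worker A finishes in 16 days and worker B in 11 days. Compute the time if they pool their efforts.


Rate of A = 1/16 per day
Rate of B = 1/11 per day
Combined rate = 1/16 + 1/11 = 27/176 ≈ 0.1534 per day
Days = 1 / combined rate = 176/27
≈ 6.52 days

6.52 days


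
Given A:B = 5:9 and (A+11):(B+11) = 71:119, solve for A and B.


Let A = 5k, B = 9k.
(5k + 11) / (9k + 11) = 71/119
Cross-multiply: 119(5k + 11) = 71(9k + 11)
595k + 1309 = 639k + 781
595k - 639k = 781 - 1309
-44k = -528
k = -528/-44 = 12
A = 5×12 = 60, B = 9×12 = 108
= A = 60, B = 108

A = 60, B = 108


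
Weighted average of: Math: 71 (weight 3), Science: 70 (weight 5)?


Numerator = 71×3 + 70×5
= 213 + 350
= 563
Total weight = 8
Weighted avg = 563/8
= 70.38

70.38


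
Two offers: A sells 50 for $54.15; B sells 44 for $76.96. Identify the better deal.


Deal A: $54.15/50 = $1.0830/unit
Deal B: $76.96/44 = $1.7491/unit
A is cheaper per unit
= Deal A

Deal A


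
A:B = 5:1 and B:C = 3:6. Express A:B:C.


Match B: multiply A:B by 3 → 15:3
Multiply B:C by 1 → 3:6
Combined: 15:3:6
GCD = 3
= 5:1:2

5:1:2


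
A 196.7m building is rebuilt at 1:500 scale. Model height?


Model size = real / scale
= 196.7 / 500
= 0.3934 m

0.3934 m


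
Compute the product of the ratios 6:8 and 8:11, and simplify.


Compound ratio = (6×8) : (8×11)
= 48:88
GCD = 8
= 6:11

6:11


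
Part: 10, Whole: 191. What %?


Percentage = (part / whole) × 100
= (10 / 191) × 100
≈ 5.24%

5.24%


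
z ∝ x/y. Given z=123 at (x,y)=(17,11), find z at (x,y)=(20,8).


z = k·x/y
Solve for k using the known point: k = z·y/x = 123×11/17 = 1353/17 ≈ 79.5882
Now evaluate at x=20, y=8:
z = k × 20 / 8 = (1353 × 20) / (17 × 8) = 27060/136
≈ 198.9706

198.9706


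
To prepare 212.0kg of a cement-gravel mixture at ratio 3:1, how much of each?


Total parts = 3 + 1 = 4
cement: 212.0 × 3/4 = 159.0kg
gravel: 212.0 × 1/4 = 53.0kg
= 159.0kg and 53.0kg

159.0kg and 53.0kg


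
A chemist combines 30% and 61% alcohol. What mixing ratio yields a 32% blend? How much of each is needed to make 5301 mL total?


Let x parts of 30% mix with y parts of 61%.
30x + 61y = 32(x + y)
30x + 61y = 32x + 32y
x(30 - 32) = y(32 - 61)
x/y = (61 - 32)/(32 - 30) = 29/2
Simplify: 29:2
Total parts = 31; one part = 5301/31 = 171.00 mL
30% solution: 29×171.00 = 4959.00 mL
61% solution: 2×171.00 = 342.00 mL
= ratio 29:2; 4959.00 mL and 342.00 mL

ratio 29:2; 4959.00 mL and 342.00 mL


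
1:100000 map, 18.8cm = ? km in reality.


Real distance = map distance × scale
= 18.8cm × 100000
= 1880000 cm = 18800.0 m
= 18.800 km

18.800 km


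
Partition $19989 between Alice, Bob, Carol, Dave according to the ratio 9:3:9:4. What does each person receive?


Total parts = 9 + 3 + 9 + 4 = 25
Alice: 19989 × 9/25 = 7196.04
Bob: 19989 × 3/25 = 2398.68
Carol: 19989 × 9/25 = 7196.04
Dave: 19989 × 4/25 = 3198.24
= Alice: $7196.04, Bob: $2398.68, Carol: $7196.04, Dave: $3198.24

Alice: $7196.04, Bob: $2398.68, Carol: $7196.04, Dave: $3198.24


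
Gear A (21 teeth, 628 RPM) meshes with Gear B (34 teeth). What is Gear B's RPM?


Gear ratio = 21:34 = 21:34
RPM_B = RPM_A × (teeth_A / teeth_B)
= 628 × (21/34)
= 387.9 RPM

387.9 RPM


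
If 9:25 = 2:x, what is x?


Cross multiply: 9 × x = 25 × 2
9x = 50
x = 50 / 9
= 5.56

5.56


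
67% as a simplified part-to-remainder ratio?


67% means 67 parts out of 100; remainder = 33
Part : remainder = 67:33
GCD = 1
= 67:33

67:33


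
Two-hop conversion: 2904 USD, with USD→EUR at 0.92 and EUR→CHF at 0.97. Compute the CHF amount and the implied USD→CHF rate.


Step 1: 2904 USD × 0.92 = 2671.68 EUR
Step 2: 2671.68 EUR × 0.97 = 2591.53 CHF
Implied rate USD→CHF = 0.92 × 0.97 = 0.8924
= 2591.53 CHF; implied rate 0.8924 CHF/USD

2591.53 CHF; implied rate 0.8924 CHF/USD


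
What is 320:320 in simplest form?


GCD(320, 320) = 320
320/320 : 320/320
= 1:1

1:1


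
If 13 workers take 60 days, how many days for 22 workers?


Inverse proportion: x × y = constant
k = 13 × 60 = 780
y₂ = k / 22 = 780 / 22
= 35.45

35.45


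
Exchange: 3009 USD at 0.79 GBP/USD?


Amount × rate = 3009 × 0.79
= 2377.11 GBP

2377.11 GBP


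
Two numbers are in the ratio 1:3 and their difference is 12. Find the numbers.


Let A = 1k, B = 3k.
3k - 1k = 12
2k = 12 → k = 12/2 = 6
A = 1×6 = 6, B = 3×6 = 18
= A = 6, B = 18

A = 6, B = 18


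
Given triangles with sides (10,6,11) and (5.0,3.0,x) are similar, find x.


Scale factor = 5.0/10 = 0.5
Missing side = 11 × 0.5
= 5.5

5.5


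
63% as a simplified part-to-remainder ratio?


63% means 63 parts out of 100; remainder = 37
Part : remainder = 63:37
GCD = 1
= 63:37

63:37


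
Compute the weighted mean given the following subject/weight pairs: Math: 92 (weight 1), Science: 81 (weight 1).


Numerator = 92×1 + 81×1
= 92 + 81
= 173
Total weight = 2
Weighted avg = 173/2
= 86.50

86.50


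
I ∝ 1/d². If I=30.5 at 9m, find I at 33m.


I₁d₁² = I₂d₂²
I₂ = I₁ × (d₁/d₂)²
= 30.5 × (9/33)²
= 30.5 × 81/1089
= 2470.5/1089
≈ 2.2686

2.2686


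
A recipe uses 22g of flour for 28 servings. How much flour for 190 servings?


Direct proportion: y/x = constant
k = 22/28 ≈ 0.7857
y₂ = k × 190 = 22 × 190 / 28 = 4180/28
≈ 149.29

149.29


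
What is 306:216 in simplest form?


GCD(306, 216) = 18
306/18 : 216/18
= 17:12

17:12


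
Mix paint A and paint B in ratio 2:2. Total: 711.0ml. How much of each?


Total parts = 2 + 2 = 4
paint A: 711.0 × 2/4 = 355.5ml
paint B: 711.0 × 2/4 = 355.5ml
= 355.5ml and 355.5ml

355.5ml and 355.5ml


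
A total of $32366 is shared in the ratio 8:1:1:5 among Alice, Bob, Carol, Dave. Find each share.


Total parts = 8 + 1 + 1 + 5 = 15
Alice: 32366 × 8/15 = 17261.87
Bob: 32366 × 1/15 = 2157.73
Carol: 32366 × 1/15 = 2157.73
Dave: 32366 × 5/15 = 10788.67
= Alice: $17261.87, Bob: $2157.73, Carol: $2157.73, Dave: $10788.67

Alice: $17261.87, Bob: $2157.73, Carol: $2157.73, Dave: $10788.67


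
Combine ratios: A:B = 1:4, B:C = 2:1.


Match B: multiply A:B by 2 → 2:8
Multiply B:C by 4 → 8:4
Combined: 2:8:4
GCD = 2
= 1:4:2

1:4:2


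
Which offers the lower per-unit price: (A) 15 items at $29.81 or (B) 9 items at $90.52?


Deal A: $29.81/15 = $1.9873/unit
Deal B: $90.52/9 = $10.0578/unit
A is cheaper per unit
= Deal A

Deal A


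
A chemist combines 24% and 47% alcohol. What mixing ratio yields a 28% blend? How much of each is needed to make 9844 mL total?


Let x parts of 24% mix with y parts of 47%.
24x + 47y = 28(x + y)
24x + 47y = 28x + 28y
x(24 - 28) = y(28 - 47)
x/y = (47 - 28)/(28 - 24) = 19/4
Simplify: 19:4
Total parts = 23; one part = 9844/23 = 428.00 mL
24% solution: 19×428.00 = 8132.00 mL
47% solution: 4×428.00 = 1712.00 mL
= ratio 19:4; 8132.00 mL and 1712.00 mL

ratio 19:4; 8132.00 mL and 1712.00 mL


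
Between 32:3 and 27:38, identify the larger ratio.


32/3 = 10.6667
27/38 = 0.7105
10.6667 > 0.7105, so 32:3 is greater
= 32:3

32:3


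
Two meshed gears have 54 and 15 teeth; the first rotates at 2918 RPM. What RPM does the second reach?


Gear ratio = 54:15 = 18:5
RPM_B = RPM_A × (teeth_A / teeth_B)
= 2918 × (54/15)
= 10504.8 RPM

10504.8 RPM


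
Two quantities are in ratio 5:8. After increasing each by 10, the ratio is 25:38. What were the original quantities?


Let A = 5k, B = 8k.
(5k + 10) / (8k + 10) = 25/38
Cross-multiply: 38(5k + 10) = 25(8k + 10)
190k + 380 = 200k + 250
190k - 200k = 250 - 380
-10k = -130
k = -130/-10 = 13
A = 5×13 = 65, B = 8×13 = 104
= A = 65, B = 104

A = 65, B = 104


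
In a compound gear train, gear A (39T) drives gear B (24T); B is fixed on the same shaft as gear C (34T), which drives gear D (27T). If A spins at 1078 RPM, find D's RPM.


Stage 1: RPM_B = RPM_A × t_A/t_B = 1078 × 39/24 = 42042/24 = 1751.75
B and C share a shaft → RPM_C = RPM_B
Stage 2: RPM_D = RPM_C × t_C/t_D = RPM_A × (t_A×t_C)/(t_B×t_D)
Overall ratio = (39×34)/(24×27) = 1326/648
RPM_D = 1078 × 1326/648 = 1429428/648
≈ 2205.91 RPM

2205.91 RPM


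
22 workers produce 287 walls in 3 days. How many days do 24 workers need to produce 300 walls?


Days ∝ work / workers, so d₂ = d₁ × (m₁/m₂) × (w₂/w₁)
Workers factor (inverse): 22/24 ≈ 0.9167
Work factor (direct): 300/287 ≈ 1.0453
d₂ = 3 × 22/24 × 300/287 = (3 × 22 × 300) / (24 × 287) = 19800/6888
≈ 2.87 days

2.87 days


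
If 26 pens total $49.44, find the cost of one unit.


Unit rate = total / quantity
= 49.44 / 26
= $1.90 per unit

$1.90 per unit


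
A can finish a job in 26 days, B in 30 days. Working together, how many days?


Rate of A = 1/26 per day
Rate of B = 1/30 per day
Combined rate = 1/26 + 1/30 = 56/780 ≈ 0.0718 per day
Days = 1 / combined rate = 780/56
≈ 13.93 days

13.93 days


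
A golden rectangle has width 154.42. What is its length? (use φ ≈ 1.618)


φ = (1 + √5) / 2 ≈ 1.618
Length = width × φ = 154.42 × 1.618 = 249.85156
≈ 249.85

249.85


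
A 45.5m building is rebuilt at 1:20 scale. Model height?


Model size = real / scale
= 45.5 / 20
= 2.2750 m

2.2750 m


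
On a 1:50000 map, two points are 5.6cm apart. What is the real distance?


Real distance = map distance × scale
= 5.6cm × 50000
= 280000 cm = 2800.0 m
= 2.800 km

2.800 km


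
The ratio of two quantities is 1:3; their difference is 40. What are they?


Let A = 1k, B = 3k.
3k - 1k = 40
2k = 40 → k = 40/2 = 20
A = 1×20 = 20, B = 3×20 = 60
= A = 20, B = 60

A = 20, B = 60


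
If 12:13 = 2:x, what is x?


Cross multiply: 12 × x = 13 × 2
12x = 26
x = 26 / 12
= 2.17

2.17


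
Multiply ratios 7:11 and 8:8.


Compound ratio = (7×8) : (11×8)
= 56:88
GCD = 8
= 7:11

7:11


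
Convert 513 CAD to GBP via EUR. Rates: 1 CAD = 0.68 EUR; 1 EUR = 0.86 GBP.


Step 1: 513 CAD × 0.68 = 348.84 EUR
Step 2: 348.84 EUR × 0.86 = 300.00 GBP
Implied rate CAD→GBP = 0.68 × 0.86 = 0.5848
= 300.00 GBP

300.00 GBP


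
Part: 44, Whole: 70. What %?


Percentage = (part / whole) × 100
= (44 / 70) × 100
≈ 62.86%

62.86%


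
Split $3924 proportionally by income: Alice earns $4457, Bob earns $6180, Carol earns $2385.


Total income = 4457 + 6180 + 2385 = $13022
Alice: $3924 × 4457/13022 = $1343.06
Bob: $3924 × 6180/13022 = $1862.26
Carol: $3924 × 2385/13022 = $718.69
= Alice: $1343.06, Bob: $1862.26, Carol: $718.69

Alice: $1343.06, Bob: $1862.26, Carol: $718.69


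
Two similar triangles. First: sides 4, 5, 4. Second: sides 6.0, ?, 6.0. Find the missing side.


Scale factor = 6.0/4 = 1.5
Missing side = 5 × 1.5
= 7.5

7.5


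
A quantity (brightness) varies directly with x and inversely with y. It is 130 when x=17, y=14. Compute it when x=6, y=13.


z = k·x/y
Solve for k using the known point: k = z·y/x = 130×14/17 = 1820/17 ≈ 107.0588
Now evaluate at x=6, y=13:
z = k × 6 / 13 = (1820 × 6) / (17 × 13) = 10920/221
≈ 49.4118

49.4118


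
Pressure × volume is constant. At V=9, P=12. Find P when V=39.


Inverse proportion: x × y = constant
k = 9 × 12 = 108
y₂ = k / 39 = 108 / 39
= 2.77

2.77


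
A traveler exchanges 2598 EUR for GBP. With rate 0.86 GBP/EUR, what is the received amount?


Amount × rate = 2598 × 0.86
= 2234.28 GBP

2234.28 GBP


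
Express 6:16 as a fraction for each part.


Total parts = 6 + 16 = 22
First part: 6/22 = 3/11
Second part: 16/22 = 8/11
= 3/11 and 8/11

3/11 and 8/11


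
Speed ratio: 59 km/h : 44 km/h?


Ratio = 59:44
GCD = 1
Simplified = 59:44
Time ratio (same distance) = 44:59
Speed ratio = 59:44

59:44


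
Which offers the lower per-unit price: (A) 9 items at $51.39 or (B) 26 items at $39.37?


Deal A: $51.39/9 = $5.7100/unit
Deal B: $39.37/26 = $1.5142/unit
B is cheaper per unit
= Deal B

Deal B


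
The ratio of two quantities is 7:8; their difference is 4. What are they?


Let A = 7k, B = 8k.
8k - 7k = 4
1k = 4 → k = 4/1 = 4
A = 7×4 = 28, B = 8×4 = 32
= A = 28, B = 32

A = 28, B = 32


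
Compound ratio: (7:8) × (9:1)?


Compound ratio = (7×9) : (8×1)
= 63:8
GCD = 1
= 63:8

63:8


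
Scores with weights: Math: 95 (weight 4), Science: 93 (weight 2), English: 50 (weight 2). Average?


Numerator = 95×4 + 93×2 + 50×2
= 380 + 186 + 100
= 666
Total weight = 8
Weighted avg = 666/8
= 83.25

83.25


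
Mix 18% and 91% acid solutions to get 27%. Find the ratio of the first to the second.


Let x parts of 18% mix with y parts of 91%.
18x + 91y = 27(x + y)
18x + 91y = 27x + 27y
x(18 - 27) = y(27 - 91)
x/y = (91 - 27)/(27 - 18) = 64/9
Simplify: 64:9
= 64:9

64:9


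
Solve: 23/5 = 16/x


Cross multiply: 23 × x = 5 × 16
23x = 80
x = 80 / 23
= 3.48

3.48


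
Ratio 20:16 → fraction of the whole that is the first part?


Total parts = 20 + 16 = 36
First part: 20/36 = 5/9
= 5/9

5/9


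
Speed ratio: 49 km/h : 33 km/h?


Ratio = 49:33
GCD = 1
Simplified = 49:33
Time ratio (same distance) = 33:49
Speed ratio = 49:33

49:33


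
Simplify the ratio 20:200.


GCD(20, 200) = 20
20/20 : 200/20
= 1:10

1:10


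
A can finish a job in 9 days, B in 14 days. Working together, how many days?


Rate of A = 1/9 per day
Rate of B = 1/14 per day
Combined rate = 1/9 + 1/14 = 23/126 ≈ 0.1825 per day
Days = 1 / combined rate = 126/23
≈ 5.48 days

5.48 days


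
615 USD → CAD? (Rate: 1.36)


Amount × rate = 615 × 1.36
= 836.40 CAD

836.40 CAD


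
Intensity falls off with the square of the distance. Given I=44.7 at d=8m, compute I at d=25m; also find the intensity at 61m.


I₁d₁² = I₂d₂²
I at 25m = 44.7 × (8/25)² = 44.7 × 64/625 = 2860.8/625 ≈ 4.5773
I at 61m = 44.7 × (8/61)² = 44.7 × 64/3721 = 2860.8/3721 ≈ 0.7688
= 4.5773 and 0.7688

4.5773 and 0.7688


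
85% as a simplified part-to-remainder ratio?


85% means 85 parts out of 100; remainder = 15
Part : remainder = 85:15
GCD = 5
= 17:3

17:3


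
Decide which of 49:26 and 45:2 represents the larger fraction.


49/26 = 1.8846
45/2 = 22.5000
1.8846 < 22.5000, so 49:26 is less
= 45:2

45:2


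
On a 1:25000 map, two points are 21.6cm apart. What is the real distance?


Real distance = map distance × scale
= 21.6cm × 25000
= 540000 cm = 5400.0 m
= 5.400 km

5.400 km


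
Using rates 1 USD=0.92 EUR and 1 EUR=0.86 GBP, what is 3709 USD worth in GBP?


Step 1: 3709 USD × 0.92 = 3412.28 EUR
Step 2: 3412.28 EUR × 0.86 = 2934.56 GBP
Implied rate USD→GBP = 0.92 × 0.86 = 0.7912
= 2934.56 GBP

2934.56 GBP


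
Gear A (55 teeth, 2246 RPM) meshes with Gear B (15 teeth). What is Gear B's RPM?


Gear ratio = 55:15 = 11:3
RPM_B = RPM_A × (teeth_A / teeth_B)
= 2246 × (55/15)
= 8235.3 RPM

8235.3 RPM


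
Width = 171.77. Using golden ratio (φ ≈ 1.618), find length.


φ = (1 + √5) / 2 ≈ 1.618
Length = width × φ = 171.77 × 1.618 = 277.92386
≈ 277.92

277.92


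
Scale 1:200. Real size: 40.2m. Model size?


Model size = real / scale
= 40.2 / 200
= 0.2010 m

0.2010 m


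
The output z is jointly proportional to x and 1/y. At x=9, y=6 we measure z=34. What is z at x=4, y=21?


z = k·x/y
Solve for k using the known point: k = z·y/x = 34×6/9 = 204/9 ≈ 22.6667
Now evaluate at x=4, y=21:
z = k × 4 / 21 = (204 × 4) / (9 × 21) = 816/189
≈ 4.3175

4.3175


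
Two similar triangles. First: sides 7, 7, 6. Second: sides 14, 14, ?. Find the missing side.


Scale factor = 14/7 = 2
Missing side = 6 × 2
= 12.0

12.0


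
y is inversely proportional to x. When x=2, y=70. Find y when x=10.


Inverse proportion: x × y = constant
k = 2 × 70 = 140
y₂ = k / 10 = 140 / 10
= 14.00

14.00


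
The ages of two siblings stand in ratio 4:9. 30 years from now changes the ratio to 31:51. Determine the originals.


Let A = 4k, B = 9k.
(4k + 30) / (9k + 30) = 31/51
Cross-multiply: 51(4k + 30) = 31(9k + 30)
204k + 1530 = 279k + 930
204k - 279k = 930 - 1530
-75k = -600
k = -600/-75 = 8
A = 4×8 = 32, B = 9×8 = 72
= A = 32, B = 72

A = 32, B = 72


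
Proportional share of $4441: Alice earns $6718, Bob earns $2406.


Total income = 6718 + 2406 = $9124
Alice: $4441 × 6718/9124 = $3269.91
Bob: $4441 × 2406/9124 = $1171.09
= Alice: $3269.91, Bob: $1171.09

Alice: $3269.91, Bob: $1171.09


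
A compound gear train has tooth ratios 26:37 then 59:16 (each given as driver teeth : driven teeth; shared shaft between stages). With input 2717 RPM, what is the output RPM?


Stage 1: RPM_B = RPM_A × t_A/t_B = 2717 × 26/37 = 70642/37 ≈ 1909.24
B and C share a shaft → RPM_C = RPM_B
Stage 2: RPM_D = RPM_C × t_C/t_D = RPM_A × (t_A×t_C)/(t_B×t_D)
Overall ratio = (26×59)/(37×16) = 1534/592
RPM_D = 2717 × 1534/592 = 4167878/592
≈ 7040.33 RPM

7040.33 RPM


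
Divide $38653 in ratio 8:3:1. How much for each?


Total parts = 8 + 3 + 1 = 12
Part 1: 38653 × 8/12 = 25768.67
Part 2: 38653 × 3/12 = 9663.25
Part 3: 38653 × 1/12 = 3221.08
= Part 1: $25768.67, Part 2: $9663.25, Part 3: $3221.08

Part 1: $25768.67, Part 2: $9663.25, Part 3: $3221.08


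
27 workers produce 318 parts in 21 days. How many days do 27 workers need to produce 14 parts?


Days ∝ work / workers, so d₂ = d₁ × (m₁/m₂) × (w₂/w₁)
Workers factor (inverse): 27/27 = 1.0000
Work factor (direct): 14/318 ≈ 0.0440
d₂ = 21 × 27/27 × 14/318 = (21 × 27 × 14) / (27 × 318) = 7938/8586
≈ 0.92 days

0.92 days


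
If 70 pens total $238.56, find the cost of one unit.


Unit rate = total / quantity
= 238.56 / 70
= $3.41 per unit

$3.41 per unit


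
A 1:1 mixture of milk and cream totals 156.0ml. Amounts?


Total parts = 1 + 1 = 2
milk: 156.0 × 1/2 = 78.0ml
cream: 156.0 × 1/2 = 78.0ml
= 78.0ml and 78.0ml

78.0ml and 78.0ml


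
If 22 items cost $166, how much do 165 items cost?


Direct proportion: y/x = constant
k = 166/22 ≈ 7.5455
y₂ = k × 165 = 166 × 165 / 22 = 27390/22
= 1245.00

1245.00


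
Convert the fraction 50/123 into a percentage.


Percentage = (part / whole) × 100
= (50 / 123) × 100
≈ 40.65%

40.65%


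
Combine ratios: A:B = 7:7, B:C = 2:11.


Match B: multiply A:B by 2 → 14:14
Multiply B:C by 7 → 14:77
Combined: 14:14:77
GCD = 7
= 2:2:11

2:2:11


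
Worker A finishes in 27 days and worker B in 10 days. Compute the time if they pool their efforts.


Rate of A = 1/27 per day
Rate of B = 1/10 per day
Combined rate = 1/27 + 1/10 = 37/270 ≈ 0.1370 per day
Days = 1 / combined rate = 270/37
≈ 7.30 days

7.30 days


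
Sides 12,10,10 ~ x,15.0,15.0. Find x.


Scale factor = 15.0/10 = 1.5
Missing side = 12 × 1.5
= 18.0

18.0


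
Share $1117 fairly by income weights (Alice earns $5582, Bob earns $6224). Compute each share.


Total income = 5582 + 6224 = $11806
Alice: $1117 × 5582/11806 = $528.13
Bob: $1117 × 6224/11806 = $588.87
= Alice: $528.13, Bob: $588.87

Alice: $528.13, Bob: $588.87


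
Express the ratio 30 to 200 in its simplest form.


GCD(30, 200) = 10
30/10 : 200/10
= 3:20

3:20


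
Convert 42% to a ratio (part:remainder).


42% means 42 parts out of 100; remainder = 58
Part : remainder = 42:58
GCD = 2
= 21:29

21:29


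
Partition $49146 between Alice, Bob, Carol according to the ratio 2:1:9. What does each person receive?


Total parts = 2 + 1 + 9 = 12
Alice: 49146 × 2/12 = 8191.00
Bob: 49146 × 1/12 = 4095.50
Carol: 49146 × 9/12 = 36859.50
= Alice: $8191.00, Bob: $4095.50, Carol: $36859.50

Alice: $8191.00, Bob: $4095.50, Carol: $36859.50


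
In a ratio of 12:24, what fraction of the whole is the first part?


Total parts = 12 + 24 = 36
First part: 12/36 = 1/3
= 1/3

1/3


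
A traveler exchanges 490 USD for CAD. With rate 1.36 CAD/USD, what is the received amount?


Amount × rate = 490 × 1.36
= 666.40 CAD

666.40 CAD


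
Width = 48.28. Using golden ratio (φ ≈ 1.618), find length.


φ = (1 + √5) / 2 ≈ 1.618
Length = width × φ = 48.28 × 1.618 = 78.11704
≈ 78.12

78.12


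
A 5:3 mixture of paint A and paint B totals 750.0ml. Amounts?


Total parts = 5 + 3 = 8
paint A: 750.0 × 5/8 = 468.8ml
paint B: 750.0 × 3/8 = 281.3ml
= 468.8ml and 281.3ml

468.8ml and 281.3ml


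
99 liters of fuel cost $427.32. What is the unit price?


Unit rate = total / quantity
= 427.32 / 99
= $4.32 per unit

$4.32 per unit


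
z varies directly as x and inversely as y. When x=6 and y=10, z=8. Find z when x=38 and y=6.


z = k·x/y
Solve for k using the known point: k = z·y/x = 8×10/6 = 80/6 ≈ 13.3333
Now evaluate at x=38, y=6:
z = k × 38 / 6 = (80 × 38) / (6 × 6) = 3040/36
≈ 84.4444

84.4444


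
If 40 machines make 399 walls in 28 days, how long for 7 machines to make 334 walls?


Days ∝ work / workers, so d₂ = d₁ × (m₁/m₂) × (w₂/w₁)
Workers factor (inverse): 40/7 ≈ 5.7143
Work factor (direct): 334/399 ≈ 0.8371
d₂ = 28 × 40/7 × 334/399 = (28 × 40 × 334) / (7 × 399) = 374080/2793
≈ 133.93 days

133.93 days


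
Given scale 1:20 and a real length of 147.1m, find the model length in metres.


Model size = real / scale
= 147.1 / 20
= 7.3550 m

7.3550 m


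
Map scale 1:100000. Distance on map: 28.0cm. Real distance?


Real distance = map distance × scale
= 28.0cm × 100000
= 2800000 cm = 28000.0 m
= 28.000 km

28.000 km


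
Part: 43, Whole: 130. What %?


Percentage = (part / whole) × 100
= (43 / 130) × 100
≈ 33.08%

33.08%


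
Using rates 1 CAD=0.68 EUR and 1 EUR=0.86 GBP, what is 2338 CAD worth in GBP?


Step 1: 2338 CAD × 0.68 = 1589.84 EUR
Step 2: 1589.84 EUR × 0.86 = 1367.26 GBP
Implied rate CAD→GBP = 0.68 × 0.86 = 0.5848
= 1367.26 GBP

1367.26 GBP


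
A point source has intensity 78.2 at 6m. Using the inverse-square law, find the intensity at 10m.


I₁d₁² = I₂d₂²
I₂ = I₁ × (d₁/d₂)²
= 78.2 × (6/10)²
= 78.2 × 36/100
= 2815.2/100
= 28.1520

28.1520


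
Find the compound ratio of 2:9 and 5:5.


Compound ratio = (2×5) : (9×5)
= 10:45
GCD = 5
= 2:9

2:9


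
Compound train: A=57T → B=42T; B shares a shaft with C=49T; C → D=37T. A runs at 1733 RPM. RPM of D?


Stage 1: RPM_B = RPM_A × t_A/t_B = 1733 × 57/42 = 98781/42 ≈ 2351.93
B and C share a shaft → RPM_C = RPM_B
Stage 2: RPM_D = RPM_C × t_C/t_D = RPM_A × (t_A×t_C)/(t_B×t_D)
Overall ratio = (57×49)/(42×37) = 2793/1554
RPM_D = 1733 × 2793/1554 = 4840269/1554
≈ 3114.72 RPM

3114.72 RPM


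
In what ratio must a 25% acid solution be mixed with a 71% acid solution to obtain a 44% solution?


Let x parts of 25% mix with y parts of 71%.
25x + 71y = 44(x + y)
25x + 71y = 44x + 44y
x(25 - 44) = y(44 - 71)
x/y = (71 - 44)/(44 - 25) = 27/19
Simplify: 27:19
= 27:19

27:19


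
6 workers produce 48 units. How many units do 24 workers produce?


Direct proportion: y/x = constant
k = 48/6 = 8.0000
y₂ = k × 24 = 48 × 24 / 6 = 1152/6
= 192.00

192.00


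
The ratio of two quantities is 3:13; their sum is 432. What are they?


Let A = 3k, B = 13k.
3k + 13k = 432
16k = 432 → k = 432/16 = 27
A = 3×27 = 81, B = 13×27 = 351
= A = 81, B = 351

A = 81, B = 351


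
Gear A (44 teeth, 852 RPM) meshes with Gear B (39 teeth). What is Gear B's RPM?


Gear ratio = 44:39 = 44:39
RPM_B = RPM_A × (teeth_A / teeth_B)
= 852 × (44/39)
= 961.2 RPM

961.2 RPM


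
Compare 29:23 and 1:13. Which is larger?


29/23 = 1.2609
1/13 = 0.0769
1.2609 > 0.0769, so 29:23 is greater
= 29:23

29:23


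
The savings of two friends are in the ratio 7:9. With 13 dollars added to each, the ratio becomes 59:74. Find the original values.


Let A = 7k, B = 9k.
(7k + 13) / (9k + 13) = 59/74
Cross-multiply: 74(7k + 13) = 59(9k + 13)
518k + 962 = 531k + 767
518k - 531k = 767 - 962
-13k = -195
k = -195/-13 = 15
A = 7×15 = 105, B = 9×15 = 135
= A = 105, B = 135

A = 105, B = 135


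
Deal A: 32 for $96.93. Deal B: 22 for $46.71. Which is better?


Deal A: $96.93/32 = $3.0291/unit
Deal B: $46.71/22 = $2.1232/unit
B is cheaper per unit
= Deal B

Deal B


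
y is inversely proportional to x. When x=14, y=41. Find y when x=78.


Inverse proportion: x × y = constant
k = 14 × 41 = 574
y₂ = k / 78 = 574 / 78
= 7.36

7.36


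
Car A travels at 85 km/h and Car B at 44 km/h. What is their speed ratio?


Ratio = 85:44
GCD = 1
Simplified = 85:44
Time ratio (same distance) = 44:85
Speed ratio = 85:44

85:44


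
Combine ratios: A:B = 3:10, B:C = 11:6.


Match B: multiply A:B by 11 → 33:110
Multiply B:C by 10 → 110:60
Combined: 33:110:60
GCD = 1
= 33:110:60

33:110:60


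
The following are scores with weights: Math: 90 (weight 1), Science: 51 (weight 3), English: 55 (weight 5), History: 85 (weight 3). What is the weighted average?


Numerator = 90×1 + 51×3 + 55×5 + 85×3
= 90 + 153 + 275 + 255
= 773
Total weight = 12
Weighted avg = 773/12
= 64.42

64.42


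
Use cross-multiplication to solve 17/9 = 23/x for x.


Cross multiply: 17 × x = 9 × 23
17x = 207
x = 207 / 17
= 12.18

12.18


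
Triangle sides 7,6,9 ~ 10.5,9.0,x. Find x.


Scale factor = 10.5/7 = 1.5
Missing side = 9 × 1.5
= 13.5

13.5


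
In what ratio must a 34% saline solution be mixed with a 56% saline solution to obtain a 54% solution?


Let x parts of 34% mix with y parts of 56%.
34x + 56y = 54(x + y)
34x + 56y = 54x + 54y
x(34 - 54) = y(54 - 56)
x/y = (56 - 54)/(54 - 34) = 2/20
Simplify: 1:10
= 1:10

1:10


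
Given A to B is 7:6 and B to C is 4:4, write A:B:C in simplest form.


Match B: multiply A:B by 4 → 28:24
Multiply B:C by 6 → 24:24
Combined: 28:24:24
GCD = 4
= 7:6:6

7:6:6


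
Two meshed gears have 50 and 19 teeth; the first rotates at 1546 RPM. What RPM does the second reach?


Gear ratio = 50:19 = 50:19
RPM_B = RPM_A × (teeth_A / teeth_B)
= 1546 × (50/19)
= 4068.4 RPM

4068.4 RPM


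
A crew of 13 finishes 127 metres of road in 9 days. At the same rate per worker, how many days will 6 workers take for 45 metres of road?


Days ∝ work / workers, so d₂ = d₁ × (m₁/m₂) × (w₂/w₁)
Workers factor (inverse): 13/6 ≈ 2.1667
Work factor (direct): 45/127 ≈ 0.3543
d₂ = 9 × 13/6 × 45/127 = (9 × 13 × 45) / (6 × 127) = 5265/762
≈ 6.91 days

6.91 days


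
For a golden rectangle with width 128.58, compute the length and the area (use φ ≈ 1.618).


φ = (1 + √5) / 2 ≈ 1.618
Length = width × φ = 128.58 × 1.618 = 208.04244
≈ 208.04
Area = width × length = 128.58 × 208.04244 = 26750.0969352 ≈ 26750.10
= Length: 208.04, Area: 26750.10

Length: 208.04, Area: 26750.10


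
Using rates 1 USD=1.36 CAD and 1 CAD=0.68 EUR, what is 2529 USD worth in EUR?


Step 1: 2529 USD × 1.36 = 3439.44 CAD
Step 2: 3439.44 CAD × 0.68 = 2338.82 EUR
Implied rate USD→EUR = 1.36 × 0.68 = 0.9248
= 2338.82 EUR

2338.82 EUR


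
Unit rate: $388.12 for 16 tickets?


Unit rate = total / quantity
= 388.12 / 16
= $24.26 per unit

$24.26 per unit


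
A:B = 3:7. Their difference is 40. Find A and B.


Let A = 3k, B = 7k.
7k - 3k = 40
4k = 40 → k = 40/4 = 10
A = 3×10 = 30, B = 7×10 = 70
= A = 30, B = 70

A = 30, B = 70


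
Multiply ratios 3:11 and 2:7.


Compound ratio = (3×2) : (11×7)
= 6:77
GCD = 1
= 6:77

6:77


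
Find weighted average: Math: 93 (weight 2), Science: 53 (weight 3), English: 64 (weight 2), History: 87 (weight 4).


Numerator = 93×2 + 53×3 + 64×2 + 87×4
= 186 + 159 + 128 + 348
= 821
Total weight = 11
Weighted avg = 821/11
= 74.64

74.64


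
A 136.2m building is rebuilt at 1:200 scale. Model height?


Model size = real / scale
= 136.2 / 200
= 0.6810 m

0.6810 m


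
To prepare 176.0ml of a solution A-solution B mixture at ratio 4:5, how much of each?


Total parts = 4 + 5 = 9
solution A: 176.0 × 4/9 = 78.2ml
solution B: 176.0 × 5/9 = 97.8ml
= 78.2ml and 97.8ml

78.2ml and 97.8ml


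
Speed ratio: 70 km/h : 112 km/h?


Ratio = 70:112
GCD = 14
Simplified = 5:8
Time ratio (same distance) = 8:5
Speed ratio = 5:8

5:8


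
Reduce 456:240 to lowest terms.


GCD(456, 240) = 24
456/24 : 240/24
= 19:10

19:10


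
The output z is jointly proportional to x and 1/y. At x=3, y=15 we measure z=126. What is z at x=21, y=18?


z = k·x/y
Solve for k using the known point: k = z·y/x = 126×15/3 = 1890/3 = 630.0000
Now evaluate at x=21, y=18:
z = k × 21 / 18 = (1890 × 21) / (3 × 18) = 39690/54
= 735.0000

735.0000


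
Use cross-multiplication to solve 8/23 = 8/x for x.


Cross multiply: 8 × x = 23 × 8
8x = 184
x = 184 / 8
= 23.00

23.00


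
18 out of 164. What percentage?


Percentage = (part / whole) × 100
= (18 / 164) × 100
≈ 10.98%

10.98%


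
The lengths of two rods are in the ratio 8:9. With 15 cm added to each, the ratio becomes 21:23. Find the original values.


Let A = 8k, B = 9k.
(8k + 15) / (9k + 15) = 21/23
Cross-multiply: 23(8k + 15) = 21(9k + 15)
184k + 345 = 189k + 315
184k - 189k = 315 - 345
-5k = -30
k = -30/-5 = 6
A = 8×6 = 48, B = 9×6 = 54
= A = 48, B = 54

A = 48, B = 54


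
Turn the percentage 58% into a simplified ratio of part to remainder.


58% means 58 parts out of 100; remainder = 42
Part : remainder = 58:42
GCD = 2
= 29:21

29:21


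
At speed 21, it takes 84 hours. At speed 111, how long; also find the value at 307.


Inverse proportion: x × y = constant
k = 21 × 84 = 1764
At x=111: k/111 = 15.89
At x=307: k/307 = 5.75
= 15.89 and 5.75

15.89 and 5.75


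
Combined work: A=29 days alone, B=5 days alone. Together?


Rate of A = 1/29 per day
Rate of B = 1/5 per day
Combined rate = 1/29 + 1/5 = 34/145 ≈ 0.2345 per day
Days = 1 / combined rate = 145/34
≈ 4.26 days

4.26 days


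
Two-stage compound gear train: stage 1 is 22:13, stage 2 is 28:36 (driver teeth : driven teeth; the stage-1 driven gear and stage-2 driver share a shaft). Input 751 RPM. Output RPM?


Stage 1: RPM_B = RPM_A × t_A/t_B = 751 × 22/13 = 16522/13 ≈ 1270.92
B and C share a shaft → RPM_C = RPM_B
Stage 2: RPM_D = RPM_C × t_C/t_D = RPM_A × (t_A×t_C)/(t_B×t_D)
Overall ratio = (22×28)/(13×36) = 616/468
RPM_D = 751 × 616/468 = 462616/468
≈ 988.50 RPM

988.50 RPM


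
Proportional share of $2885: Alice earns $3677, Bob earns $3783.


Total income = 3677 + 3783 = $7460
Alice: $2885 × 3677/7460 = $1422.00
Bob: $2885 × 3783/7460 = $1463.00
= Alice: $1422.00, Bob: $1463.00

Alice: $1422.00, Bob: $1463.00


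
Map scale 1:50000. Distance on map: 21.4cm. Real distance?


Real distance = map distance × scale
= 21.4cm × 50000
= 1070000 cm = 10700.0 m
= 10.700 km

10.700 km


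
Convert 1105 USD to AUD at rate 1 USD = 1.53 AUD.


Amount × rate = 1105 × 1.53
= 1690.65 AUD

1690.65 AUD


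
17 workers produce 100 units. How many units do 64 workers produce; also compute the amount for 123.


Direct proportion: y/x = constant
k = 100/17 ≈ 5.8824
y at x=64: k × 64 = 100 × 64 / 17 = 6400/17 ≈ 376.47
y at x=123: k × 123 = 100 × 123 / 17 = 12300/17 ≈ 723.53
= 376.47 and 723.53

376.47 and 723.53


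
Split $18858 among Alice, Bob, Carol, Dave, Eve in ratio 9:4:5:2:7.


Total parts = 9 + 4 + 5 + 2 + 7 = 27
Alice: 18858 × 9/27 = 6286.00
Bob: 18858 × 4/27 = 2793.78
Carol: 18858 × 5/27 = 3492.22
Dave: 18858 × 2/27 = 1396.89
Eve: 18858 × 7/27 = 4889.11
= Alice: $6286.00, Bob: $2793.78, Carol: $3492.22, Dave: $1396.89, Eve: $4889.11

Alice: $6286.00, Bob: $2793.78, Carol: $3492.22, Dave: $1396.89, Eve: $4889.11


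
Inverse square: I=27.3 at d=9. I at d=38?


I₁d₁² = I₂d₂²
I₂ = I₁ × (d₁/d₂)²
= 27.3 × (9/38)²
= 27.3 × 81/1444
= 2211.3/1444
≈ 1.5314

1.5314


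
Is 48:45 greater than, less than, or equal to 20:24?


48/45 = 1.0667
20/24 = 0.8333
1.0667 > 0.8333, so 48:45 is greater
= greater than

greater than


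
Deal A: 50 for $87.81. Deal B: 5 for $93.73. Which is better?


Deal A: $87.81/50 = $1.7562/unit
Deal B: $93.73/5 = $18.7460/unit
A is cheaper per unit
= Deal A

Deal A
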